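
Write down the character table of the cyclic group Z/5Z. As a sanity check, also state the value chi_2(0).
Character table of Z/5Z (irreps indexed chi_0,...,chi_4 with chi_k(m) = zeta_5^(k*m), zeta_5 = exp(2*pi*i/5)):
  irrep \ class  {0} (size 1)  {1} (size 1)    {2} (size 1)    {3} (size 1)    {4} (size 1)  
  chi_0          1             1               1               1               1             
  chi_1          1             exp(2*I*pi/5)   exp(4*I*pi/5)   exp(-4*I*pi/5)  exp(-2*I*pi/5)
  chi_2          1             exp(4*I*pi/5)   exp(-2*I*pi/5)  exp(2*I*pi/5)   exp(-4*I*pi/5)
  chi_3          1             exp(-4*I*pi/5)  exp(2*I*pi/5)   exp(-2*I*pi/5)  exp(4*I*pi/5) 
  chi_4          1             exp(-2*I*pi/5)  exp(-4*I*pi/5)  exp(4*I*pi/5)   exp(2*I*pi/5) 

Spot check: chi_2(0) = zeta_5^(2*0) = zeta_5^0 = 1.

Working: Z/5Z is abelian, so all 5 irreducible complex representations are 1-dimensional. They are given by chi_k(m) = zeta_5^(k*m) for k = 0,...,4. Row orthogonality: sum_m chi_k(m) conj(chi_l(m)) = 5 * [k = l].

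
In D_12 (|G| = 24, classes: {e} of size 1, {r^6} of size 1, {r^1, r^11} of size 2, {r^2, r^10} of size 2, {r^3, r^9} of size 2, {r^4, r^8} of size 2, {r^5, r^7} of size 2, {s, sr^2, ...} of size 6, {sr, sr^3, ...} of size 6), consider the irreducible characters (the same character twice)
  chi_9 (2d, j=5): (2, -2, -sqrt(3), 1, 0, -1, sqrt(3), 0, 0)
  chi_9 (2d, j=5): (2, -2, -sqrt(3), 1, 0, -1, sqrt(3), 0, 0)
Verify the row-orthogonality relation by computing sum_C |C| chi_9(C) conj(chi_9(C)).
Sum = 24 = |G| = 24; so <chi_9, chi_9> = 1 (norm-1 confirms irreducibility).

Proof sketch: Compute term by term over conjugacy classes (|C| * chi_9(C) * conj(chi_9(C))):
  1*(2)*conj(2) + 1*(-2)*conj(-2) + 2*(-sqrt(3))*conj(-sqrt(3)) + 2*(1)*conj(1) + 2*(0)*conj(0) + 2*(-1)*conj(-1) + 2*(sqrt(3))*conj(sqrt(3)) + 6*(0)*conj(0) + 6*(0)*conj(0)
  = (4) + (4) + (6) + (2) + (0) + (2) + (6) + (0) + (0)
  = 24.
Dividing by |G| = 24 gives 24/24 = 1, matching the row-orthogonality relation <chi_9, chi_9> = [chi_9 = chi_9].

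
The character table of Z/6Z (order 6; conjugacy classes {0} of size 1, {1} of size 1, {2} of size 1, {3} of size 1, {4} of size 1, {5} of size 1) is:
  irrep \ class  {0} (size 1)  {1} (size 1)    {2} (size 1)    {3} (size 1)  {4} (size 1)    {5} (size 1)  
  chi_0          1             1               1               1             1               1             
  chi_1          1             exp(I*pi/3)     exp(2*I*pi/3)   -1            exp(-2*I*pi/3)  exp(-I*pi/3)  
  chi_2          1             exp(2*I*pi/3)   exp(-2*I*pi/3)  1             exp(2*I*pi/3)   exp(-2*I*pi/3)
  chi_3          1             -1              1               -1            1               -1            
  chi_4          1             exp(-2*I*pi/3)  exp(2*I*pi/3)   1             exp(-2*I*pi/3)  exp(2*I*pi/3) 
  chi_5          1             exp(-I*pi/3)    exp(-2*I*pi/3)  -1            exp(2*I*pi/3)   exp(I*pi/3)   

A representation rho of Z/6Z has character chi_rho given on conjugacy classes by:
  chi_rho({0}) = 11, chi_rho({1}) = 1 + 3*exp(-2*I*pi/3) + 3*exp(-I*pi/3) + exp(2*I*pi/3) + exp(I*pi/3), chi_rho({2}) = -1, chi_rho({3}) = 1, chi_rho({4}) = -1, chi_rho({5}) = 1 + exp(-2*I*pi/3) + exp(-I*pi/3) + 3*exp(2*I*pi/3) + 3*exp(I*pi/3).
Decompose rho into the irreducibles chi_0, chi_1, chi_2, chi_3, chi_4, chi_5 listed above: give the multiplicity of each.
Multiplicities: chi_0: 2, chi_1: 1, chi_2: 1, chi_3: 1, chi_4: 3, chi_5: 3.

Argument: Use <chi_rho, chi> = (1/|G|) sum_C |C| * chi_rho(C) * conj(chi(C)) with |G| = 6 for each irreducible chi in the table:
  <chi_rho, chi_0> = (1/6)[1*(11)*conj(1) + 1*(1 + 3*exp(-2*I*pi/3) + 3*exp(-I*pi/3) + exp(2*I*pi/3) + exp(I*pi/3))*conj(1) + 1*(-1)*conj(1) + 1*(1)*conj(1) + 1*(-1)*conj(1) + 1*(1 + exp(-2*I*pi/3) + exp(-I*pi/3) + 3*exp(2*I*pi/3) + 3*exp(I*pi/3))*conj(1)]
      = (1/6)[(11) + (1 + 3*exp(-2*I*pi/3) + 3*exp(-I*pi/3) + exp(2*I*pi/3) + exp(I*pi/3)) + (-1) + (1) + (-1) + (1 + exp(-2*I*pi/3) + exp(-I*pi/3) + 3*exp(2*I*pi/3) + 3*exp(I*pi/3))] = 12/6 = 2
  <chi_rho, chi_1> = (1/6)[1*(11)*conj(1) + 1*(1 + 3*exp(-2*I*pi/3) + 3*exp(-I*pi/3) + exp(2*I*pi/3) + exp(I*pi/3))*conj(exp(I*pi/3)) + 1*(-1)*conj(exp(2*I*pi/3)) + 1*(1)*conj(-1) + 1*(-1)*conj(exp(-2*I*pi/3)) + 1*(1 + exp(-2*I*pi/3) + exp(-I*pi/3) + 3*exp(2*I*pi/3) + 3*exp(I*pi/3))*conj(exp(-I*pi/3))]
      = (1/6)[(11) + (-2 + 3*exp(-2*I*pi/3) + exp(-I*pi/3) + exp(I*pi/3)) + (4 + 3*exp(-2*I*pi/3) + 4*exp(2*I*pi/3)) + (-1) + (4 + 4*exp(-2*I*pi/3) + 3*exp(2*I*pi/3)) + (-2 + exp(-I*pi/3) + exp(I*pi/3) + 3*exp(2*I*pi/3))] = 6/6 = 1
  <chi_rho, chi_2> = (1/6)[1*(11)*conj(1) + 1*(1 + 3*exp(-2*I*pi/3) + 3*exp(-I*pi/3) + exp(2*I*pi/3) + exp(I*pi/3))*conj(exp(2*I*pi/3)) + 1*(-1)*conj(exp(-2*I*pi/3)) + 1*(1)*conj(1) + 1*(-1)*conj(exp(2*I*pi/3)) + 1*(1 + exp(-2*I*pi/3) + exp(-I*pi/3) + 3*exp(2*I*pi/3) + 3*exp(I*pi/3))*conj(exp(-2*I*pi/3))]
      = (1/6)[(11) + (-2 + exp(-2*I*pi/3) + exp(-I*pi/3) + 3*exp(2*I*pi/3)) + (4 + 4*exp(-2*I*pi/3) + 3*exp(2*I*pi/3)) + (1) + (4 + 3*exp(-2*I*pi/3) + 4*exp(2*I*pi/3)) + (-2 + 3*exp(-2*I*pi/3) + exp(2*I*pi/3) + exp(I*pi/3))] = 6/6 = 1
  <chi_rho, chi_3> = (1/6)[1*(11)*conj(1) + 1*(1 + 3*exp(-2*I*pi/3) + 3*exp(-I*pi/3) + exp(2*I*pi/3) + exp(I*pi/3))*conj(-1) + 1*(-1)*conj(1) + 1*(1)*conj(-1) + 1*(-1)*conj(1) + 1*(1 + exp(-2*I*pi/3) + exp(-I*pi/3) + 3*exp(2*I*pi/3) + 3*exp(I*pi/3))*conj(-1)]
      = (1/6)[(11) + (-1 - exp(I*pi/3) - exp(2*I*pi/3) - 3*exp(-I*pi/3) - 3*exp(-2*I*pi/3)) + (-1) + (-1) + (-1) + (-1 - 3*exp(I*pi/3) - 3*exp(2*I*pi/3) - exp(-I*pi/3) - exp(-2*I*pi/3))] = 6/6 = 1
  <chi_rho, chi_4> = (1/6)[1*(11)*conj(1) + 1*(1 + 3*exp(-2*I*pi/3) + 3*exp(-I*pi/3) + exp(2*I*pi/3) + exp(I*pi/3))*conj(exp(-2*I*pi/3)) + 1*(-1)*conj(exp(2*I*pi/3)) + 1*(1)*conj(1) + 1*(-1)*conj(exp(-2*I*pi/3)) + 1*(1 + exp(-2*I*pi/3) + exp(-I*pi/3) + 3*exp(2*I*pi/3) + 3*exp(I*pi/3))*conj(exp(2*I*pi/3))]
      = (1/6)[(11) + (2 + exp(-2*I*pi/3) + exp(2*I*pi/3) + 3*exp(I*pi/3)) + (4 + 3*exp(-2*I*pi/3) + 4*exp(2*I*pi/3)) + (1) + (4 + 4*exp(-2*I*pi/3) + 3*exp(2*I*pi/3)) + (2 + 3*exp(-I*pi/3) + exp(-2*I*pi/3) + exp(2*I*pi/3))] = 18/6 = 3
  <chi_rho, chi_5> = (1/6)[1*(11)*conj(1) + 1*(1 + 3*exp(-2*I*pi/3) + 3*exp(-I*pi/3) + exp(2*I*pi/3) + exp(I*pi/3))*conj(exp(-I*pi/3)) + 1*(-1)*conj(exp(-2*I*pi/3)) + 1*(1)*conj(-1) + 1*(-1)*conj(exp(2*I*pi/3)) + 1*(1 + exp(-2*I*pi/3) + exp(-I*pi/3) + 3*exp(2*I*pi/3) + 3*exp(I*pi/3))*conj(exp(I*pi/3))]
      = (1/6)[(11) + (2 + 3*exp(-I*pi/3) + exp(2*I*pi/3) + exp(I*pi/3)) + (4 + 4*exp(-2*I*pi/3) + 3*exp(2*I*pi/3)) + (-1) + (4 + 3*exp(-2*I*pi/3) + 4*exp(2*I*pi/3)) + (2 + exp(-2*I*pi/3) + exp(-I*pi/3) + 3*exp(I*pi/3))] = 18/6 = 3
(Exp terms are combined using exp(i*s)*conj(exp(i*t)) = exp(i*(s-t)), and sums of them are collapsed using the identity that for every m > 1 the m distinct m-th roots of unity sum to 0, e.g. 1 + exp(2*I*pi/3) + exp(-2*I*pi/3) = 0.)
Dimension check: dim(rho) = sum (mult * dim) = 2*1 + 1*1 + 1*1 + 1*1 + 3*1 + 3*1 = 11 = chi_rho(e) = 11.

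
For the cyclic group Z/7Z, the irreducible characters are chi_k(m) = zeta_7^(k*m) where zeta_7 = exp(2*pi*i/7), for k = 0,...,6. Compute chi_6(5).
chi_6(5) = zeta_7^30 = exp(4*I*pi/7)

Working: chi_6(5) = zeta_7^(6*5) = zeta_7^30. Since zeta_7^7 = 1, this equals zeta_7^2 = exp(2*pi*i*2/7) = exp(4*I*pi/7).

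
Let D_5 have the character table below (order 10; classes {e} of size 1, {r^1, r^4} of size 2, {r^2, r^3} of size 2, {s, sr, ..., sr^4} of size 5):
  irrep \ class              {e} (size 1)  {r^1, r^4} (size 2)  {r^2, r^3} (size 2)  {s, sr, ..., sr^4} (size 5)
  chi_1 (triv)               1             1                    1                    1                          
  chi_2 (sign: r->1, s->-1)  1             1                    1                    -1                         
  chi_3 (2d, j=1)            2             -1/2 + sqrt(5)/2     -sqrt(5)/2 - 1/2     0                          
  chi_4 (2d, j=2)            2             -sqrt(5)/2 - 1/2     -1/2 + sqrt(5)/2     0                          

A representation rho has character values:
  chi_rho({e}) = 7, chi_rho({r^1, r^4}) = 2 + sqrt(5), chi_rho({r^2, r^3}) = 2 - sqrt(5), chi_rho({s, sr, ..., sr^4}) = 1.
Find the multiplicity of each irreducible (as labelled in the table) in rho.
Multiplicities: chi_1: 2, chi_2: 1, chi_3: 2, chi_4: 0.

Explanation: Use <chi_rho, chi> = (1/|G|) sum_C |C| * chi_rho(C) * conj(chi(C)) with |G| = 10 for each irreducible chi in the table:
  <chi_rho, chi_1> = (1/10)[1*(7)*conj(1) + 2*(2 + sqrt(5))*conj(1) + 2*(2 - sqrt(5))*conj(1) + 5*(1)*conj(1)]
      = (1/10)[(7) + (4 + 2*sqrt(5)) + (4 - 2*sqrt(5)) + (5)] = 20/10 = 2
  <chi_rho, chi_2> = (1/10)[1*(7)*conj(1) + 2*(2 + sqrt(5))*conj(1) + 2*(2 - sqrt(5))*conj(1) + 5*(1)*conj(-1)]
      = (1/10)[(7) + (4 + 2*sqrt(5)) + (4 - 2*sqrt(5)) + (-5)] = 10/10 = 1
  <chi_rho, chi_3> = (1/10)[1*(7)*conj(2) + 2*(2 + sqrt(5))*conj(-1/2 + sqrt(5)/2) + 2*(2 - sqrt(5))*conj(-sqrt(5)/2 - 1/2) + 5*(1)*conj(0)]
      = (1/10)[(14) + (sqrt(5) + 3) + (3 - sqrt(5)) + (0)] = 20/10 = 2
  <chi_rho, chi_4> = (1/10)[1*(7)*conj(2) + 2*(2 + sqrt(5))*conj(-sqrt(5)/2 - 1/2) + 2*(2 - sqrt(5))*conj(-1/2 + sqrt(5)/2) + 5*(1)*conj(0)]
      = (1/10)[(14) + (-7 - 3*sqrt(5)) + (-7 + 3*sqrt(5)) + (0)] = 0/10 = 0
Dimension check: dim(rho) = sum (mult * dim) = 2*1 + 1*1 + 2*2 + 0*2 = 7 = chi_rho(e) = 7.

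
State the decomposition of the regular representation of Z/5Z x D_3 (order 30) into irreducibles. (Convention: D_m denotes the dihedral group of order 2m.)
Each irreducible V_i of dimension d_i appears with multiplicity d_i, i.e. rho_reg = (direct sum over all irreducibles V_i) d_i V_i. The irreducible dimensions for Z/5Z x D_3 are 1, 1, 1, 1, 1, 1, 1, 1, 1, 1, 2, 2, 2, 2, 2: 10 irreducibles of dimension 1, each with multiplicity 1; 5 irreducibles of dimension 2, each with multiplicity 2. Total dimension 10*1*1 + 5*2*2 = 30 = |G|.

Reasoning: General theorem: in the regular representation of a finite group G, each irreducible appears with multiplicity equal to its dimension. Check: dim(rho_reg) = sum d_i^2 = 1 + 1 + 1 + 1 + 1 + 1 + 1 + 1 + 1 + 1 + 4 + 4 + 4 + 4 + 4 = 30 = |G|.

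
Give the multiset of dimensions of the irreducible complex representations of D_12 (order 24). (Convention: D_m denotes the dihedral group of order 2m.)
Dimensions: 1, 1, 1, 1, 2, 2, 2, 2, 2

Reasoning: There are 9 irreducibles (= number of conjugacy classes). Their dimensions d_i satisfy sum d_i^2 = |G| = 24: 1 + 1 + 1 + 1 + 4 + 4 + 4 + 4 + 4 = 24.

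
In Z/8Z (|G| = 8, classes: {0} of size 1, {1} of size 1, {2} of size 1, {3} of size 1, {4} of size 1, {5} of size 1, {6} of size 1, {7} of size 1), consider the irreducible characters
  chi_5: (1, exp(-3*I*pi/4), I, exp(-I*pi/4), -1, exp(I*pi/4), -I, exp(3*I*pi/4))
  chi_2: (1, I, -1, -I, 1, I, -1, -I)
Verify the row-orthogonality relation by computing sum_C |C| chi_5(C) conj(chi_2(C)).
Sum = 0; so <chi_5, chi_2> = 0 (distinct irreducibles are orthogonal).

Derivation: Compute term by term over conjugacy classes (|C| * chi_5(C) * conj(chi_2(C))):
  1*(1)*conj(1) + 1*(exp(-3*I*pi/4))*conj(I) + 1*(I)*conj(-1) + 1*(exp(-I*pi/4))*conj(-I) + 1*(-1)*conj(1) + 1*(exp(I*pi/4))*conj(I) + 1*(-I)*conj(-1) + 1*(exp(3*I*pi/4))*conj(-I)
  = (1) + (-exp(-I*pi/4)) + (-I) + (exp(I*pi/4)) + (-1) + (-exp(3*I*pi/4)) + (I) + (exp(-3*I*pi/4))
  = 0.
(Exp terms are combined using exp(i*s)*conj(exp(i*t)) = exp(i*(s-t)), and sums of them are collapsed using the identity that for every m > 1 the m distinct m-th roots of unity sum to 0, e.g. 1 + exp(2*I*pi/3) + exp(-2*I*pi/3) = 0.)
Dividing by |G| = 8 gives 0/8 = 0, matching the row-orthogonality relation <chi_5, chi_2> = [chi_5 = chi_2].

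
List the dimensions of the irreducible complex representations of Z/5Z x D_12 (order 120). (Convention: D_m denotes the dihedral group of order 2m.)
Dimensions: 1, 1, 1, 1, 1, 1, 1, 1, 1, 1, 1, 1, 1, 1, 1, 1, 1, 1, 1, 1, 2, 2, 2, 2, 2, 2, 2, 2, 2, 2, 2, 2, 2, 2, 2, 2, 2, 2, 2, 2, 2, 2, 2, 2, 2

Reasoning: There are 45 irreducibles (= number of conjugacy classes). Their dimensions d_i satisfy sum d_i^2 = |G| = 120: 1 + 1 + 1 + 1 + 1 + 1 + 1 + 1 + 1 + 1 + 1 + 1 + 1 + 1 + 1 + 1 + 1 + 1 + 1 + 1 + 4 + 4 + 4 + 4 + 4 + 4 + 4 + 4 + 4 + 4 + 4 + 4 + 4 + 4 + 4 + 4 + 4 + 4 + 4 + 4 + 4 + 4 + 4 + 4 + 4 = 120. (For the product with Z/5Z: each of the 5 1-dim characters of Z/5Z tensors with each irrep of D_12, giving 5 copies of each D_12-dimension.)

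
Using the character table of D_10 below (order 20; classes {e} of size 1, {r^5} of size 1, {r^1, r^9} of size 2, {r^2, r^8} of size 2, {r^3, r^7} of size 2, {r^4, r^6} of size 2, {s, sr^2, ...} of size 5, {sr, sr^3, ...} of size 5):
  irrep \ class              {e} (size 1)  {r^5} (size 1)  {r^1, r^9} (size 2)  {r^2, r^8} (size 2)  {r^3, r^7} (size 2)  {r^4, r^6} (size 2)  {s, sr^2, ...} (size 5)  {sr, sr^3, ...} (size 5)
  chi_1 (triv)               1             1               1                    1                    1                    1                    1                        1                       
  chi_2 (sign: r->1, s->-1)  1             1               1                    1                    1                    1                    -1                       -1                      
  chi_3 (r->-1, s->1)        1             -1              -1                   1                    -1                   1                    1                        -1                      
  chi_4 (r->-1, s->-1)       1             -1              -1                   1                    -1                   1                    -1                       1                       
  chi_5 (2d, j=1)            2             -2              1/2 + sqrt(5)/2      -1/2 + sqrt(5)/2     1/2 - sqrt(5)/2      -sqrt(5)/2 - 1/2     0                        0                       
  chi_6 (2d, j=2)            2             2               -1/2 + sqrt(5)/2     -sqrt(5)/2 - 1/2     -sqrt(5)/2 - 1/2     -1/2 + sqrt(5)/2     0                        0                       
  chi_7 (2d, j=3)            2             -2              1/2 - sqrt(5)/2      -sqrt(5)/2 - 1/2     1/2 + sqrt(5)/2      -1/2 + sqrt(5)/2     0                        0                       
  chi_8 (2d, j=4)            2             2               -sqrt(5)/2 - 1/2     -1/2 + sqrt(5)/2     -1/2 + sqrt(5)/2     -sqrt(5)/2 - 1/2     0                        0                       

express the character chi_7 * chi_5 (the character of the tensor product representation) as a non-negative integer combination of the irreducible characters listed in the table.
chi_7 tensor chi_5 = chi_6 + chi_8 (all other irreducibles have multiplicity 0).

Reasoning: The character of a tensor product is the pointwise product (chi_7 * chi_5)(C) = chi_7(C) * chi_5(C):
  {e}: (2)*(2), {r^5}: (-2)*(-2), {r^1, r^9}: (1/2 - sqrt(5)/2)*(1/2 + sqrt(5)/2), {r^2, r^8}: (-sqrt(5)/2 - 1/2)*(-1/2 + sqrt(5)/2), {r^3, r^7}: (1/2 + sqrt(5)/2)*(1/2 - sqrt(5)/2), {r^4, r^6}: (-1/2 + sqrt(5)/2)*(-sqrt(5)/2 - 1/2), {s, sr^2, ...}: (0)*(0), {sr, sr^3, ...}: (0)*(0)
so (chi_7 * chi_5) takes values
  {e} -> 4, {r^5} -> 4, {r^1, r^9} -> -1, {r^2, r^8} -> -1, {r^3, r^7} -> -1, {r^4, r^6} -> -1, {s, sr^2, ...} -> 0, {sr, sr^3, ...} -> 0.
Now take the inner product of this character with each irreducible chi from the table, <chi_7*chi_5, chi> = (1/20) sum_C |C| (chi_7*chi_5)(C) conj(chi(C)):
  <chi_7*chi_5, chi_1> = (1/20)[1*(4)*conj(1) + 1*(4)*conj(1) + 2*(-1)*conj(1) + 2*(-1)*conj(1) + 2*(-1)*conj(1) + 2*(-1)*conj(1) + 5*(0)*conj(1) + 5*(0)*conj(1)]
      = (1/20)[(4) + (4) + (-2) + (-2) + (-2) + (-2) + (0) + (0)] = 0/20 = 0
  <chi_7*chi_5, chi_2> = (1/20)[1*(4)*conj(1) + 1*(4)*conj(1) + 2*(-1)*conj(1) + 2*(-1)*conj(1) + 2*(-1)*conj(1) + 2*(-1)*conj(1) + 5*(0)*conj(-1) + 5*(0)*conj(-1)]
      = (1/20)[(4) + (4) + (-2) + (-2) + (-2) + (-2) + (0) + (0)] = 0/20 = 0
  <chi_7*chi_5, chi_3> = (1/20)[1*(4)*conj(1) + 1*(4)*conj(-1) + 2*(-1)*conj(-1) + 2*(-1)*conj(1) + 2*(-1)*conj(-1) + 2*(-1)*conj(1) + 5*(0)*conj(1) + 5*(0)*conj(-1)]
      = (1/20)[(4) + (-4) + (2) + (-2) + (2) + (-2) + (0) + (0)] = 0/20 = 0
  <chi_7*chi_5, chi_4> = (1/20)[1*(4)*conj(1) + 1*(4)*conj(-1) + 2*(-1)*conj(-1) + 2*(-1)*conj(1) + 2*(-1)*conj(-1) + 2*(-1)*conj(1) + 5*(0)*conj(-1) + 5*(0)*conj(1)]
      = (1/20)[(4) + (-4) + (2) + (-2) + (2) + (-2) + (0) + (0)] = 0/20 = 0
  <chi_7*chi_5, chi_5> = (1/20)[1*(4)*conj(2) + 1*(4)*conj(-2) + 2*(-1)*conj(1/2 + sqrt(5)/2) + 2*(-1)*conj(-1/2 + sqrt(5)/2) + 2*(-1)*conj(1/2 - sqrt(5)/2) + 2*(-1)*conj(-sqrt(5)/2 - 1/2) + 5*(0)*conj(0) + 5*(0)*conj(0)]
      = (1/20)[(8) + (-8) + (-sqrt(5) - 1) + (1 - sqrt(5)) + (-1 + sqrt(5)) + (1 + sqrt(5)) + (0) + (0)] = 0/20 = 0
  <chi_7*chi_5, chi_6> = (1/20)[1*(4)*conj(2) + 1*(4)*conj(2) + 2*(-1)*conj(-1/2 + sqrt(5)/2) + 2*(-1)*conj(-sqrt(5)/2 - 1/2) + 2*(-1)*conj(-sqrt(5)/2 - 1/2) + 2*(-1)*conj(-1/2 + sqrt(5)/2) + 5*(0)*conj(0) + 5*(0)*conj(0)]
      = (1/20)[(8) + (8) + (1 - sqrt(5)) + (1 + sqrt(5)) + (1 + sqrt(5)) + (1 - sqrt(5)) + (0) + (0)] = 20/20 = 1
  <chi_7*chi_5, chi_7> = (1/20)[1*(4)*conj(2) + 1*(4)*conj(-2) + 2*(-1)*conj(1/2 - sqrt(5)/2) + 2*(-1)*conj(-sqrt(5)/2 - 1/2) + 2*(-1)*conj(1/2 + sqrt(5)/2) + 2*(-1)*conj(-1/2 + sqrt(5)/2) + 5*(0)*conj(0) + 5*(0)*conj(0)]
      = (1/20)[(8) + (-8) + (-1 + sqrt(5)) + (1 + sqrt(5)) + (-sqrt(5) - 1) + (1 - sqrt(5)) + (0) + (0)] = 0/20 = 0
  <chi_7*chi_5, chi_8> = (1/20)[1*(4)*conj(2) + 1*(4)*conj(2) + 2*(-1)*conj(-sqrt(5)/2 - 1/2) + 2*(-1)*conj(-1/2 + sqrt(5)/2) + 2*(-1)*conj(-1/2 + sqrt(5)/2) + 2*(-1)*conj(-sqrt(5)/2 - 1/2) + 5*(0)*conj(0) + 5*(0)*conj(0)]
      = (1/20)[(8) + (8) + (1 + sqrt(5)) + (1 - sqrt(5)) + (1 - sqrt(5)) + (1 + sqrt(5)) + (0) + (0)] = 20/20 = 1
Hence the multiplicities are chi_6: 1, chi_8: 1. Dimension check: dim(chi_7)*dim(chi_5) = 2*2 = 4 and sum (mult * dim) = 1*2 + 1*2 = 4.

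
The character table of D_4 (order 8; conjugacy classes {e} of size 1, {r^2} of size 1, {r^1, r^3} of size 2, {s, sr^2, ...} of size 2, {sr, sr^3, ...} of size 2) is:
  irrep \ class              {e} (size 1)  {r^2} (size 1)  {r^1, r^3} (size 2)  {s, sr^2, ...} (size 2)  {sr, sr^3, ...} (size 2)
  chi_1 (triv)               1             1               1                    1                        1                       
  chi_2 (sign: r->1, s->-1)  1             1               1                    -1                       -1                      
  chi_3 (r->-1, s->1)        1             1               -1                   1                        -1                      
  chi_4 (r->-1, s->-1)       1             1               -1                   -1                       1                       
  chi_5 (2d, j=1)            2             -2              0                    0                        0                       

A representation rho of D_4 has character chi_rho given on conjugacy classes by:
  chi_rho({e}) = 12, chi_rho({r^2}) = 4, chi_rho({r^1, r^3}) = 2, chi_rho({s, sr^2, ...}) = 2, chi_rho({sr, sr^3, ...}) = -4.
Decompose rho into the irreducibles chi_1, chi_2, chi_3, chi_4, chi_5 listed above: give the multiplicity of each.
Multiplicities: chi_1: 2, chi_2: 3, chi_3: 3, chi_4: 0, chi_5: 2.

Proof sketch: Use <chi_rho, chi> = (1/|G|) sum_C |C| * chi_rho(C) * conj(chi(C)) with |G| = 8 for each irreducible chi in the table:
  <chi_rho, chi_1> = (1/8)[1*(12)*conj(1) + 1*(4)*conj(1) + 2*(2)*conj(1) + 2*(2)*conj(1) + 2*(-4)*conj(1)]
      = (1/8)[(12) + (4) + (4) + (4) + (-8)] = 16/8 = 2
  <chi_rho, chi_2> = (1/8)[1*(12)*conj(1) + 1*(4)*conj(1) + 2*(2)*conj(1) + 2*(2)*conj(-1) + 2*(-4)*conj(-1)]
      = (1/8)[(12) + (4) + (4) + (-4) + (8)] = 24/8 = 3
  <chi_rho, chi_3> = (1/8)[1*(12)*conj(1) + 1*(4)*conj(1) + 2*(2)*conj(-1) + 2*(2)*conj(1) + 2*(-4)*conj(-1)]
      = (1/8)[(12) + (4) + (-4) + (4) + (8)] = 24/8 = 3
  <chi_rho, chi_4> = (1/8)[1*(12)*conj(1) + 1*(4)*conj(1) + 2*(2)*conj(-1) + 2*(2)*conj(-1) + 2*(-4)*conj(1)]
      = (1/8)[(12) + (4) + (-4) + (-4) + (-8)] = 0/8 = 0
  <chi_rho, chi_5> = (1/8)[1*(12)*conj(2) + 1*(4)*conj(-2) + 2*(2)*conj(0) + 2*(2)*conj(0) + 2*(-4)*conj(0)]
      = (1/8)[(24) + (-8) + (0) + (0) + (0)] = 16/8 = 2
Dimension check: dim(rho) = sum (mult * dim) = 2*1 + 3*1 + 3*1 + 0*1 + 2*2 = 12 = chi_rho(e) = 12.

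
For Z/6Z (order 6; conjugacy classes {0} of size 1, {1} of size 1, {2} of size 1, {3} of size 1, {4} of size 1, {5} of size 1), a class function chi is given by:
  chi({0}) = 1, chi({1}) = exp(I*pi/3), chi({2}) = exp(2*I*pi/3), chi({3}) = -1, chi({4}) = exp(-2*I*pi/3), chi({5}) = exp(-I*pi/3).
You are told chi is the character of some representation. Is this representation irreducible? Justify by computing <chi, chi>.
Irreducible: <chi, chi> = 1.

Justification: <chi, chi> = (1/|G|) sum_C |C| * |chi(C)|^2 = (1/6)[1*|1|^2 + 1*|exp(I*pi/3)|^2 + 1*|exp(2*I*pi/3)|^2 + 1*|-1|^2 + 1*|exp(-2*I*pi/3)|^2 + 1*|exp(-I*pi/3)|^2]
  = (1/6)[(1) + (1) + (1) + (1) + (1) + (1)] = 6/6 = 1.
(Exp terms are combined using exp(i*s)*conj(exp(i*t)) = exp(i*(s-t)), and sums of them are collapsed using the identity that for every m > 1 the m distinct m-th roots of unity sum to 0, e.g. 1 + exp(2*I*pi/3) + exp(-2*I*pi/3) = 0.)
A character is irreducible iff <chi, chi> = 1, so this representation is irreducible.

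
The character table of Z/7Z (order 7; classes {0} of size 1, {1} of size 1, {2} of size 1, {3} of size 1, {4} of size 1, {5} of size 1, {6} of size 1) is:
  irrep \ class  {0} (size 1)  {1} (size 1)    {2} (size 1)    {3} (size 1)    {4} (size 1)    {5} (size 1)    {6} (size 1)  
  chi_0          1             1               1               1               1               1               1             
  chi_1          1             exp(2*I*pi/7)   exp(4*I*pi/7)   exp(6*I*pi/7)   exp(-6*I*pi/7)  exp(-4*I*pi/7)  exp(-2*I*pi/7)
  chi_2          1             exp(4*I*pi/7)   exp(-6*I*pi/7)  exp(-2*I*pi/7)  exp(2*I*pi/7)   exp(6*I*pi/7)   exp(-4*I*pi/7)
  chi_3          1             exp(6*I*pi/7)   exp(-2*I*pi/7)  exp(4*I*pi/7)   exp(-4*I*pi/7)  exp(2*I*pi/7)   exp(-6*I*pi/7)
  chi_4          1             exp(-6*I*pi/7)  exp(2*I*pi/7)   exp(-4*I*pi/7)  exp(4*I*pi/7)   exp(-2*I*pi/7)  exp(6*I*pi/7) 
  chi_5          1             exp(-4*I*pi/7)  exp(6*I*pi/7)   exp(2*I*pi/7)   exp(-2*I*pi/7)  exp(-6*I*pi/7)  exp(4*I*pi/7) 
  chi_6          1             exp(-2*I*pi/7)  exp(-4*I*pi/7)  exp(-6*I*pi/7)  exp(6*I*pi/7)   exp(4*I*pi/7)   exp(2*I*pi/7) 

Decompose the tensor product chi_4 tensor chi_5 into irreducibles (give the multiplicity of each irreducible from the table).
chi_4 tensor chi_5 = chi_2 (all other irreducibles have multiplicity 0).

Proof sketch: The character of a tensor product is the pointwise product (chi_4 * chi_5)(C) = chi_4(C) * chi_5(C):
  {0}: (1)*(1), {1}: (exp(-6*I*pi/7))*(exp(-4*I*pi/7)), {2}: (exp(2*I*pi/7))*(exp(6*I*pi/7)), {3}: (exp(-4*I*pi/7))*(exp(2*I*pi/7)), {4}: (exp(4*I*pi/7))*(exp(-2*I*pi/7)), {5}: (exp(-2*I*pi/7))*(exp(-6*I*pi/7)), {6}: (exp(6*I*pi/7))*(exp(4*I*pi/7))
so (chi_4 * chi_5) takes values
  {0} -> 1, {1} -> exp(4*I*pi/7), {2} -> exp(-6*I*pi/7), {3} -> exp(-2*I*pi/7), {4} -> exp(2*I*pi/7), {5} -> exp(6*I*pi/7), {6} -> exp(-4*I*pi/7).
Now take the inner product of this character with each irreducible chi from the table, <chi_4*chi_5, chi> = (1/7) sum_C |C| (chi_4*chi_5)(C) conj(chi(C)):
  <chi_4*chi_5, chi_0> = (1/7)[1*(1)*conj(1) + 1*(exp(4*I*pi/7))*conj(1) + 1*(exp(-6*I*pi/7))*conj(1) + 1*(exp(-2*I*pi/7))*conj(1) + 1*(exp(2*I*pi/7))*conj(1) + 1*(exp(6*I*pi/7))*conj(1) + 1*(exp(-4*I*pi/7))*conj(1)]
      = (1/7)[(1) + (exp(4*I*pi/7)) + (exp(-6*I*pi/7)) + (exp(-2*I*pi/7)) + (exp(2*I*pi/7)) + (exp(6*I*pi/7)) + (exp(-4*I*pi/7))] = 0/7 = 0
  <chi_4*chi_5, chi_1> = (1/7)[1*(1)*conj(1) + 1*(exp(4*I*pi/7))*conj(exp(2*I*pi/7)) + 1*(exp(-6*I*pi/7))*conj(exp(4*I*pi/7)) + 1*(exp(-2*I*pi/7))*conj(exp(6*I*pi/7)) + 1*(exp(2*I*pi/7))*conj(exp(-6*I*pi/7)) + 1*(exp(6*I*pi/7))*conj(exp(-4*I*pi/7)) + 1*(exp(-4*I*pi/7))*conj(exp(-2*I*pi/7))]
      = (1/7)[(1) + (exp(2*I*pi/7)) + (exp(4*I*pi/7)) + (exp(6*I*pi/7)) + (exp(-6*I*pi/7)) + (exp(-4*I*pi/7)) + (exp(-2*I*pi/7))] = 0/7 = 0
  <chi_4*chi_5, chi_2> = (1/7)[1*(1)*conj(1) + 1*(exp(4*I*pi/7))*conj(exp(4*I*pi/7)) + 1*(exp(-6*I*pi/7))*conj(exp(-6*I*pi/7)) + 1*(exp(-2*I*pi/7))*conj(exp(-2*I*pi/7)) + 1*(exp(2*I*pi/7))*conj(exp(2*I*pi/7)) + 1*(exp(6*I*pi/7))*conj(exp(6*I*pi/7)) + 1*(exp(-4*I*pi/7))*conj(exp(-4*I*pi/7))]
      = (1/7)[(1) + (1) + (1) + (1) + (1) + (1) + (1)] = 7/7 = 1
  <chi_4*chi_5, chi_3> = (1/7)[1*(1)*conj(1) + 1*(exp(4*I*pi/7))*conj(exp(6*I*pi/7)) + 1*(exp(-6*I*pi/7))*conj(exp(-2*I*pi/7)) + 1*(exp(-2*I*pi/7))*conj(exp(4*I*pi/7)) + 1*(exp(2*I*pi/7))*conj(exp(-4*I*pi/7)) + 1*(exp(6*I*pi/7))*conj(exp(2*I*pi/7)) + 1*(exp(-4*I*pi/7))*conj(exp(-6*I*pi/7))]
      = (1/7)[(1) + (exp(-2*I*pi/7)) + (exp(-4*I*pi/7)) + (exp(-6*I*pi/7)) + (exp(6*I*pi/7)) + (exp(4*I*pi/7)) + (exp(2*I*pi/7))] = 0/7 = 0
  <chi_4*chi_5, chi_4> = (1/7)[1*(1)*conj(1) + 1*(exp(4*I*pi/7))*conj(exp(-6*I*pi/7)) + 1*(exp(-6*I*pi/7))*conj(exp(2*I*pi/7)) + 1*(exp(-2*I*pi/7))*conj(exp(-4*I*pi/7)) + 1*(exp(2*I*pi/7))*conj(exp(4*I*pi/7)) + 1*(exp(6*I*pi/7))*conj(exp(-2*I*pi/7)) + 1*(exp(-4*I*pi/7))*conj(exp(6*I*pi/7))]
      = (1/7)[(1) + (exp(-4*I*pi/7)) + (exp(6*I*pi/7)) + (exp(2*I*pi/7)) + (exp(-2*I*pi/7)) + (exp(-6*I*pi/7)) + (exp(4*I*pi/7))] = 0/7 = 0
  <chi_4*chi_5, chi_5> = (1/7)[1*(1)*conj(1) + 1*(exp(4*I*pi/7))*conj(exp(-4*I*pi/7)) + 1*(exp(-6*I*pi/7))*conj(exp(6*I*pi/7)) + 1*(exp(-2*I*pi/7))*conj(exp(2*I*pi/7)) + 1*(exp(2*I*pi/7))*conj(exp(-2*I*pi/7)) + 1*(exp(6*I*pi/7))*conj(exp(-6*I*pi/7)) + 1*(exp(-4*I*pi/7))*conj(exp(4*I*pi/7))]
      = (1/7)[(1) + (exp(-6*I*pi/7)) + (exp(2*I*pi/7)) + (exp(-4*I*pi/7)) + (exp(4*I*pi/7)) + (exp(-2*I*pi/7)) + (exp(6*I*pi/7))] = 0/7 = 0
  <chi_4*chi_5, chi_6> = (1/7)[1*(1)*conj(1) + 1*(exp(4*I*pi/7))*conj(exp(-2*I*pi/7)) + 1*(exp(-6*I*pi/7))*conj(exp(-4*I*pi/7)) + 1*(exp(-2*I*pi/7))*conj(exp(-6*I*pi/7)) + 1*(exp(2*I*pi/7))*conj(exp(6*I*pi/7)) + 1*(exp(6*I*pi/7))*conj(exp(4*I*pi/7)) + 1*(exp(-4*I*pi/7))*conj(exp(2*I*pi/7))]
      = (1/7)[(1) + (exp(6*I*pi/7)) + (exp(-2*I*pi/7)) + (exp(4*I*pi/7)) + (exp(-4*I*pi/7)) + (exp(2*I*pi/7)) + (exp(-6*I*pi/7))] = 0/7 = 0
(Exp terms are combined using exp(i*s)*conj(exp(i*t)) = exp(i*(s-t)), and sums of them are collapsed using the identity that for every m > 1 the m distinct m-th roots of unity sum to 0, e.g. 1 + exp(2*I*pi/3) + exp(-2*I*pi/3) = 0.)
Hence the multiplicities are chi_2: 1. Dimension check: dim(chi_4)*dim(chi_5) = 1*1 = 1 and sum (mult * dim) = 1*1 = 1.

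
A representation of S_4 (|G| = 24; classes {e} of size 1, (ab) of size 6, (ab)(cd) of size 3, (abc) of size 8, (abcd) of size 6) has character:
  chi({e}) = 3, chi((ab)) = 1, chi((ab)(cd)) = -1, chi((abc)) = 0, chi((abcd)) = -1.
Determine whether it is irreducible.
Irreducible: <chi, chi> = 1.

<chi, chi> = (1/|G|) sum_C |C| * |chi(C)|^2 = (1/24)[1*|3|^2 + 6*|1|^2 + 3*|-1|^2 + 8*|0|^2 + 6*|-1|^2]
  = (1/24)[(9) + (6) + (3) + (0) + (6)] = 24/24 = 1.
A character is irreducible iff <chi, chi> = 1, so this representation is irreducible.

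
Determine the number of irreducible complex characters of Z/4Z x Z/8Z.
32

The number of irreducible complex representations of a finite group equals its number of conjugacy classes. Z/4Z x Z/8Z is abelian of order 32, so every element is its own conjugacy class: 32 classes, so Z/4Z x Z/8Z (order 32) has exactly 32 irreducible complex representations.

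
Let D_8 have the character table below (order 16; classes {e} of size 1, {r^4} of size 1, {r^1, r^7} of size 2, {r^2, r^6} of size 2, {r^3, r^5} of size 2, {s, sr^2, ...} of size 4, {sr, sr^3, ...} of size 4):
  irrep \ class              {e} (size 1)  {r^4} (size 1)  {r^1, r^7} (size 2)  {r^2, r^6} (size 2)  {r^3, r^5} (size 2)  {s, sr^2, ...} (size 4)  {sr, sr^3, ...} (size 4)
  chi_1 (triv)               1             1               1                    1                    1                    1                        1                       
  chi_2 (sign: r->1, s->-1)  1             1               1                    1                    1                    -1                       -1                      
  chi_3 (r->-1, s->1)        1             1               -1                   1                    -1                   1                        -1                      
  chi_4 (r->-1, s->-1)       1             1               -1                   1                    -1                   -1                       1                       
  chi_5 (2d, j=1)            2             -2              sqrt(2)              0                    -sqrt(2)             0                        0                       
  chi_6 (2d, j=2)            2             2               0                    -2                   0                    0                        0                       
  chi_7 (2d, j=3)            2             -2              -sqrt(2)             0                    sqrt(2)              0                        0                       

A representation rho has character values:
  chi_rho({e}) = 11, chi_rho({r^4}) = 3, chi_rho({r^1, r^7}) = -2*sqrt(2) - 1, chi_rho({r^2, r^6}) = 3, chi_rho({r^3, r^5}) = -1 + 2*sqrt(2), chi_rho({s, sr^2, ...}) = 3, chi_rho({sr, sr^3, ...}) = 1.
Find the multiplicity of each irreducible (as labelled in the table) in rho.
Multiplicities: chi_1: 2, chi_2: 0, chi_3: 2, chi_4: 1, chi_5: 0, chi_6: 1, chi_7: 2.

Working: Use <chi_rho, chi> = (1/|G|) sum_C |C| * chi_rho(C) * conj(chi(C)) with |G| = 16 for each irreducible chi in the table:
  <chi_rho, chi_1> = (1/16)[1*(11)*conj(1) + 1*(3)*conj(1) + 2*(-2*sqrt(2) - 1)*conj(1) + 2*(3)*conj(1) + 2*(-1 + 2*sqrt(2))*conj(1) + 4*(3)*conj(1) + 4*(1)*conj(1)]
      = (1/16)[(11) + (3) + (-4*sqrt(2) - 2) + (6) + (-2 + 4*sqrt(2)) + (12) + (4)] = 32/16 = 2
  <chi_rho, chi_2> = (1/16)[1*(11)*conj(1) + 1*(3)*conj(1) + 2*(-2*sqrt(2) - 1)*conj(1) + 2*(3)*conj(1) + 2*(-1 + 2*sqrt(2))*conj(1) + 4*(3)*conj(-1) + 4*(1)*conj(-1)]
      = (1/16)[(11) + (3) + (-4*sqrt(2) - 2) + (6) + (-2 + 4*sqrt(2)) + (-12) + (-4)] = 0/16 = 0
  <chi_rho, chi_3> = (1/16)[1*(11)*conj(1) + 1*(3)*conj(1) + 2*(-2*sqrt(2) - 1)*conj(-1) + 2*(3)*conj(1) + 2*(-1 + 2*sqrt(2))*conj(-1) + 4*(3)*conj(1) + 4*(1)*conj(-1)]
      = (1/16)[(11) + (3) + (2 + 4*sqrt(2)) + (6) + (2 - 4*sqrt(2)) + (12) + (-4)] = 32/16 = 2
  <chi_rho, chi_4> = (1/16)[1*(11)*conj(1) + 1*(3)*conj(1) + 2*(-2*sqrt(2) - 1)*conj(-1) + 2*(3)*conj(1) + 2*(-1 + 2*sqrt(2))*conj(-1) + 4*(3)*conj(-1) + 4*(1)*conj(1)]
      = (1/16)[(11) + (3) + (2 + 4*sqrt(2)) + (6) + (2 - 4*sqrt(2)) + (-12) + (4)] = 16/16 = 1
  <chi_rho, chi_5> = (1/16)[1*(11)*conj(2) + 1*(3)*conj(-2) + 2*(-2*sqrt(2) - 1)*conj(sqrt(2)) + 2*(3)*conj(0) + 2*(-1 + 2*sqrt(2))*conj(-sqrt(2)) + 4*(3)*conj(0) + 4*(1)*conj(0)]
      = (1/16)[(22) + (-6) + (-8 - 2*sqrt(2)) + (0) + (-8 + 2*sqrt(2)) + (0) + (0)] = 0/16 = 0
  <chi_rho, chi_6> = (1/16)[1*(11)*conj(2) + 1*(3)*conj(2) + 2*(-2*sqrt(2) - 1)*conj(0) + 2*(3)*conj(-2) + 2*(-1 + 2*sqrt(2))*conj(0) + 4*(3)*conj(0) + 4*(1)*conj(0)]
      = (1/16)[(22) + (6) + (0) + (-12) + (0) + (0) + (0)] = 16/16 = 1
  <chi_rho, chi_7> = (1/16)[1*(11)*conj(2) + 1*(3)*conj(-2) + 2*(-2*sqrt(2) - 1)*conj(-sqrt(2)) + 2*(3)*conj(0) + 2*(-1 + 2*sqrt(2))*conj(sqrt(2)) + 4*(3)*conj(0) + 4*(1)*conj(0)]
      = (1/16)[(22) + (-6) + (2*sqrt(2) + 8) + (0) + (8 - 2*sqrt(2)) + (0) + (0)] = 32/16 = 2
Dimension check: dim(rho) = sum (mult * dim) = 2*1 + 0*1 + 2*1 + 1*1 + 0*2 + 1*2 + 2*2 = 11 = chi_rho(e) = 11.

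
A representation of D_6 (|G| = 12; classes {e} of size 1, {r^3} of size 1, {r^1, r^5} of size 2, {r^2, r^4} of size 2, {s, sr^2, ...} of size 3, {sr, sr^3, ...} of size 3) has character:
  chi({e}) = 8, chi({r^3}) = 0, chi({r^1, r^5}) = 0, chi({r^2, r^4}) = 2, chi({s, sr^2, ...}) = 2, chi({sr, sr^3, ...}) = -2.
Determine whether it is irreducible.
Not irreducible (reducible): <chi, chi> = 8 > 1.

Argument: <chi, chi> = (1/|G|) sum_C |C| * |chi(C)|^2 = (1/12)[1*|8|^2 + 1*|0|^2 + 2*|0|^2 + 2*|2|^2 + 3*|2|^2 + 3*|-2|^2]
  = (1/12)[(64) + (0) + (0) + (8) + (12) + (12)] = 96/12 = 8.
A character is irreducible iff <chi, chi> = 1, so this representation is reducible.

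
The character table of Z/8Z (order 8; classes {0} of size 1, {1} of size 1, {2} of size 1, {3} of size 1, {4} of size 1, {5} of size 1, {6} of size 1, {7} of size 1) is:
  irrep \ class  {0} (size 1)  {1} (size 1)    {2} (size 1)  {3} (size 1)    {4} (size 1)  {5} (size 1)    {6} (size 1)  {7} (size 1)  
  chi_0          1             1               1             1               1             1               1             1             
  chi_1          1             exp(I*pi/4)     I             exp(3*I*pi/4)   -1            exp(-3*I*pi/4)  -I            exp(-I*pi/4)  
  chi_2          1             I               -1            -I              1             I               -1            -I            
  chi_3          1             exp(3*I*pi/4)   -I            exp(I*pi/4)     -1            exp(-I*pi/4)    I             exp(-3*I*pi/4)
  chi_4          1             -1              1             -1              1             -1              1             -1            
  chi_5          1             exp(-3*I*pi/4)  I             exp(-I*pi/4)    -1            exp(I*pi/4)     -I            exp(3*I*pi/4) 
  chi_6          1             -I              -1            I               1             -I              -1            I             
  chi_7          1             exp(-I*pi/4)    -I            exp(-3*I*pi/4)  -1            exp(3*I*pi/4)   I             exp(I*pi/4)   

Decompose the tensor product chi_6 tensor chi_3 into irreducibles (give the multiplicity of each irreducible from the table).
chi_6 tensor chi_3 = chi_1 (all other irreducibles have multiplicity 0).

Solution. The character of a tensor product is the pointwise product (chi_6 * chi_3)(C) = chi_6(C) * chi_3(C):
  {0}: (1)*(1), {1}: (-I)*(exp(3*I*pi/4)), {2}: (-1)*(-I), {3}: (I)*(exp(I*pi/4)), {4}: (1)*(-1), {5}: (-I)*(exp(-I*pi/4)), {6}: (-1)*(I), {7}: (I)*(exp(-3*I*pi/4))
so (chi_6 * chi_3) takes values
  {0} -> 1, {1} -> -exp(-3*I*pi/4), {2} -> I, {3} -> exp(3*I*pi/4), {4} -> -1, {5} -> -exp(I*pi/4), {6} -> -I, {7} -> exp(-I*pi/4).
Now take the inner product of this character with each irreducible chi from the table, <chi_6*chi_3, chi> = (1/8) sum_C |C| (chi_6*chi_3)(C) conj(chi(C)):
  <chi_6*chi_3, chi_0> = (1/8)[1*(1)*conj(1) + 1*(-exp(-3*I*pi/4))*conj(1) + 1*(I)*conj(1) + 1*(exp(3*I*pi/4))*conj(1) + 1*(-1)*conj(1) + 1*(-exp(I*pi/4))*conj(1) + 1*(-I)*conj(1) + 1*(exp(-I*pi/4))*conj(1)]
      = (1/8)[(1) + (-exp(-3*I*pi/4)) + (I) + (exp(3*I*pi/4)) + (-1) + (-exp(I*pi/4)) + (-I) + (exp(-I*pi/4))] = 0/8 = 0
  <chi_6*chi_3, chi_1> = (1/8)[1*(1)*conj(1) + 1*(-exp(-3*I*pi/4))*conj(exp(I*pi/4)) + 1*(I)*conj(I) + 1*(exp(3*I*pi/4))*conj(exp(3*I*pi/4)) + 1*(-1)*conj(-1) + 1*(-exp(I*pi/4))*conj(exp(-3*I*pi/4)) + 1*(-I)*conj(-I) + 1*(exp(-I*pi/4))*conj(exp(-I*pi/4))]
      = (1/8)[(1) + (1) + (1) + (1) + (1) + (1) + (1) + (1)] = 8/8 = 1
  <chi_6*chi_3, chi_2> = (1/8)[1*(1)*conj(1) + 1*(-exp(-3*I*pi/4))*conj(I) + 1*(I)*conj(-1) + 1*(exp(3*I*pi/4))*conj(-I) + 1*(-1)*conj(1) + 1*(-exp(I*pi/4))*conj(I) + 1*(-I)*conj(-1) + 1*(exp(-I*pi/4))*conj(-I)]
      = (1/8)[(1) + (exp(-I*pi/4)) + (-I) + (exp(-3*I*pi/4)) + (-1) + (exp(3*I*pi/4)) + (I) + (exp(I*pi/4))] = 0/8 = 0
  <chi_6*chi_3, chi_3> = (1/8)[1*(1)*conj(1) + 1*(-exp(-3*I*pi/4))*conj(exp(3*I*pi/4)) + 1*(I)*conj(-I) + 1*(exp(3*I*pi/4))*conj(exp(I*pi/4)) + 1*(-1)*conj(-1) + 1*(-exp(I*pi/4))*conj(exp(-I*pi/4)) + 1*(-I)*conj(I) + 1*(exp(-I*pi/4))*conj(exp(-3*I*pi/4))]
      = (1/8)[(1) + (-I) + (-1) + (I) + (1) + (-I) + (-1) + (I)] = 0/8 = 0
  <chi_6*chi_3, chi_4> = (1/8)[1*(1)*conj(1) + 1*(-exp(-3*I*pi/4))*conj(-1) + 1*(I)*conj(1) + 1*(exp(3*I*pi/4))*conj(-1) + 1*(-1)*conj(1) + 1*(-exp(I*pi/4))*conj(-1) + 1*(-I)*conj(1) + 1*(exp(-I*pi/4))*conj(-1)]
      = (1/8)[(1) + (exp(-3*I*pi/4)) + (I) + (-exp(3*I*pi/4)) + (-1) + (exp(I*pi/4)) + (-I) + (-exp(-I*pi/4))] = 0/8 = 0
  <chi_6*chi_3, chi_5> = (1/8)[1*(1)*conj(1) + 1*(-exp(-3*I*pi/4))*conj(exp(-3*I*pi/4)) + 1*(I)*conj(I) + 1*(exp(3*I*pi/4))*conj(exp(-I*pi/4)) + 1*(-1)*conj(-1) + 1*(-exp(I*pi/4))*conj(exp(I*pi/4)) + 1*(-I)*conj(-I) + 1*(exp(-I*pi/4))*conj(exp(3*I*pi/4))]
      = (1/8)[(1) + (-1) + (1) + (-1) + (1) + (-1) + (1) + (-1)] = 0/8 = 0
  <chi_6*chi_3, chi_6> = (1/8)[1*(1)*conj(1) + 1*(-exp(-3*I*pi/4))*conj(-I) + 1*(I)*conj(-1) + 1*(exp(3*I*pi/4))*conj(I) + 1*(-1)*conj(1) + 1*(-exp(I*pi/4))*conj(-I) + 1*(-I)*conj(-1) + 1*(exp(-I*pi/4))*conj(I)]
      = (1/8)[(1) + (-exp(-I*pi/4)) + (-I) + (-exp(-3*I*pi/4)) + (-1) + (-exp(3*I*pi/4)) + (I) + (-exp(I*pi/4))] = 0/8 = 0
  <chi_6*chi_3, chi_7> = (1/8)[1*(1)*conj(1) + 1*(-exp(-3*I*pi/4))*conj(exp(-I*pi/4)) + 1*(I)*conj(-I) + 1*(exp(3*I*pi/4))*conj(exp(-3*I*pi/4)) + 1*(-1)*conj(-1) + 1*(-exp(I*pi/4))*conj(exp(3*I*pi/4)) + 1*(-I)*conj(I) + 1*(exp(-I*pi/4))*conj(exp(I*pi/4))]
      = (1/8)[(1) + (I) + (-1) + (-I) + (1) + (I) + (-1) + (-I)] = 0/8 = 0
(Exp terms are combined using exp(i*s)*conj(exp(i*t)) = exp(i*(s-t)), and sums of them are collapsed using the identity that for every m > 1 the m distinct m-th roots of unity sum to 0, e.g. 1 + exp(2*I*pi/3) + exp(-2*I*pi/3) = 0.)
Hence the multiplicities are chi_1: 1. Dimension check: dim(chi_6)*dim(chi_3) = 1*1 = 1 and sum (mult * dim) = 1*1 = 1.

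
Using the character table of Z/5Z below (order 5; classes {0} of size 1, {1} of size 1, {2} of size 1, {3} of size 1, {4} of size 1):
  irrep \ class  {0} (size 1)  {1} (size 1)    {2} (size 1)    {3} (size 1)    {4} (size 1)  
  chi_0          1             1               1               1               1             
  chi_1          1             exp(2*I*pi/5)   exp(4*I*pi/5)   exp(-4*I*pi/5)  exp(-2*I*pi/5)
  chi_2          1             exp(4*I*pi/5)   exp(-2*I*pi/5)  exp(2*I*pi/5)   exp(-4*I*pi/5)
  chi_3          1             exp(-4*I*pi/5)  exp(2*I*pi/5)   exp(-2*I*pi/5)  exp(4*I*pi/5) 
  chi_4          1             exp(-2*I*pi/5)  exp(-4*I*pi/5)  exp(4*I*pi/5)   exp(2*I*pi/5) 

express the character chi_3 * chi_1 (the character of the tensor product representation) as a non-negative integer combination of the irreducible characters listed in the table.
chi_3 tensor chi_1 = chi_4 (all other irreducibles have multiplicity 0).

Solution. The character of a tensor product is the pointwise product (chi_3 * chi_1)(C) = chi_3(C) * chi_1(C):
  {0}: (1)*(1), {1}: (exp(-4*I*pi/5))*(exp(2*I*pi/5)), {2}: (exp(2*I*pi/5))*(exp(4*I*pi/5)), {3}: (exp(-2*I*pi/5))*(exp(-4*I*pi/5)), {4}: (exp(4*I*pi/5))*(exp(-2*I*pi/5))
so (chi_3 * chi_1) takes values
  {0} -> 1, {1} -> exp(-2*I*pi/5), {2} -> exp(-4*I*pi/5), {3} -> exp(4*I*pi/5), {4} -> exp(2*I*pi/5).
Now take the inner product of this character with each irreducible chi from the table, <chi_3*chi_1, chi> = (1/5) sum_C |C| (chi_3*chi_1)(C) conj(chi(C)):
  <chi_3*chi_1, chi_0> = (1/5)[1*(1)*conj(1) + 1*(exp(-2*I*pi/5))*conj(1) + 1*(exp(-4*I*pi/5))*conj(1) + 1*(exp(4*I*pi/5))*conj(1) + 1*(exp(2*I*pi/5))*conj(1)]
      = (1/5)[(1) + (exp(-2*I*pi/5)) + (exp(-4*I*pi/5)) + (exp(4*I*pi/5)) + (exp(2*I*pi/5))] = 0/5 = 0
  <chi_3*chi_1, chi_1> = (1/5)[1*(1)*conj(1) + 1*(exp(-2*I*pi/5))*conj(exp(2*I*pi/5)) + 1*(exp(-4*I*pi/5))*conj(exp(4*I*pi/5)) + 1*(exp(4*I*pi/5))*conj(exp(-4*I*pi/5)) + 1*(exp(2*I*pi/5))*conj(exp(-2*I*pi/5))]
      = (1/5)[(1) + (exp(-4*I*pi/5)) + (exp(2*I*pi/5)) + (exp(-2*I*pi/5)) + (exp(4*I*pi/5))] = 0/5 = 0
  <chi_3*chi_1, chi_2> = (1/5)[1*(1)*conj(1) + 1*(exp(-2*I*pi/5))*conj(exp(4*I*pi/5)) + 1*(exp(-4*I*pi/5))*conj(exp(-2*I*pi/5)) + 1*(exp(4*I*pi/5))*conj(exp(2*I*pi/5)) + 1*(exp(2*I*pi/5))*conj(exp(-4*I*pi/5))]
      = (1/5)[(1) + (exp(4*I*pi/5)) + (exp(-2*I*pi/5)) + (exp(2*I*pi/5)) + (exp(-4*I*pi/5))] = 0/5 = 0
  <chi_3*chi_1, chi_3> = (1/5)[1*(1)*conj(1) + 1*(exp(-2*I*pi/5))*conj(exp(-4*I*pi/5)) + 1*(exp(-4*I*pi/5))*conj(exp(2*I*pi/5)) + 1*(exp(4*I*pi/5))*conj(exp(-2*I*pi/5)) + 1*(exp(2*I*pi/5))*conj(exp(4*I*pi/5))]
      = (1/5)[(1) + (exp(2*I*pi/5)) + (exp(4*I*pi/5)) + (exp(-4*I*pi/5)) + (exp(-2*I*pi/5))] = 0/5 = 0
  <chi_3*chi_1, chi_4> = (1/5)[1*(1)*conj(1) + 1*(exp(-2*I*pi/5))*conj(exp(-2*I*pi/5)) + 1*(exp(-4*I*pi/5))*conj(exp(-4*I*pi/5)) + 1*(exp(4*I*pi/5))*conj(exp(4*I*pi/5)) + 1*(exp(2*I*pi/5))*conj(exp(2*I*pi/5))]
      = (1/5)[(1) + (1) + (1) + (1) + (1)] = 5/5 = 1
(Exp terms are combined using exp(i*s)*conj(exp(i*t)) = exp(i*(s-t)), and sums of them are collapsed using the identity that for every m > 1 the m distinct m-th roots of unity sum to 0, e.g. 1 + exp(2*I*pi/3) + exp(-2*I*pi/3) = 0.)
Hence the multiplicities are chi_4: 1. Dimension check: dim(chi_3)*dim(chi_1) = 1*1 = 1 and sum (mult * dim) = 1*1 = 1.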